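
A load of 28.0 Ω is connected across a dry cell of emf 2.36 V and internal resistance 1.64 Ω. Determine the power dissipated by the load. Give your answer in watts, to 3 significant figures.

0.178 W

Find the circuit current first, then P = I²R for the load (series elements share I).
I = ε / (r + R) = 2.36 / (1.64 + 28.0) = 0.07962 A
P_load = I² R = (0.07962)² × 28.0 = 0.1775 W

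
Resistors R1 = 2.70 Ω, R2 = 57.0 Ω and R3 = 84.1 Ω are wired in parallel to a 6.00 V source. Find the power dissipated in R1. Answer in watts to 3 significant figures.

The supply voltage appears across each parallel branch — just use P = V²/R1.
P_R1 = V² / R1 = (6.00)² / 2.70 Ω = 13.33 W

13.3 W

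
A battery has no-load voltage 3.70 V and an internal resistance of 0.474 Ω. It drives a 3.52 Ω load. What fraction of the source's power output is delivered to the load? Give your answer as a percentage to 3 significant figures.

88.1 %

η = P_load/(P_load+P_int) = I²R/(I²R+I²r) = R/(R+r) — the I² cancels for series elements.
η = R / (R + r) = 3.52 / (3.52 + 0.474) = 0.8813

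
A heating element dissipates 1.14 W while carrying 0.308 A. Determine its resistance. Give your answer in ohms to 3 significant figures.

12.0 Ω

The two known quantities fix the third via R = P / I².
R = 1.14 / (0.3080)² = 12.02 Ω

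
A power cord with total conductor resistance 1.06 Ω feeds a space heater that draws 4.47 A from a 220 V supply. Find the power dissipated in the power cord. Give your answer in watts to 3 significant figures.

The power cord and load are in series, so the same current flows in both; the loss is I²R_line.
The power cord carries the full 4.47 A.
P_line = I² R_line = (4.470)² × 1.06 = 21.18 W

21.2 W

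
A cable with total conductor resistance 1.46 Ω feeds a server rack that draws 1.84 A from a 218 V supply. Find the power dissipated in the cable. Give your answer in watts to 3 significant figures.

4.94 W

Line loss is just I²R for the cable — we know both I and R_line directly.
The cable carries the full 1.84 A.
P_line = I² R_line = (1.840)² × 1.46 = 4.943 W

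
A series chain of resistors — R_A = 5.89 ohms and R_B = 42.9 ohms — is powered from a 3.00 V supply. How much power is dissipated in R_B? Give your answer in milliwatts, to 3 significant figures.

162 mW

Series elements share the same current, so find I first, then use P = I²R.
R_total = 5.89 + 42.9 = 48.79 Ω
I = V / R_total = 3.00 / 48.79 = 0.06149 A
P_R_B = I² × R_B = (0.06149)² × 42.9 = 0.1622 W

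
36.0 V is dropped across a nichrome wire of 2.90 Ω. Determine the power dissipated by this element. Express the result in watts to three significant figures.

V and R are stated; P = V²/R avoids computing the current.
P = (36.0 V)² / 2.90 Ω = 446.9 W

447 W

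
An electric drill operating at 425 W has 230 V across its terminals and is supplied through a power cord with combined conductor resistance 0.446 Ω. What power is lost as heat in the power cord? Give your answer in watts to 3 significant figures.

Only the current and the line resistance are needed for the I²R loss.
I = P / V = 425 / 230 = 1.848 A through the power cord.
P_line = I² R_line = (1.848)² × 0.446 = 1.523 W

1.52 W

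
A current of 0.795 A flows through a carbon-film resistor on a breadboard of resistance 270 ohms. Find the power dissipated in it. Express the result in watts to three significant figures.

171 W

The current through and the resistance of the element are both given; use P = I²R.
P = (0.7950 A)² × 270 Ω = 170.6 W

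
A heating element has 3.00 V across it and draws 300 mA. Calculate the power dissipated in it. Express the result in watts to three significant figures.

0.900 W

Both the voltage across and the current through the element are known, so P = V I applies directly.
P = 3.00 V × 0.3000 A = 0.9000 W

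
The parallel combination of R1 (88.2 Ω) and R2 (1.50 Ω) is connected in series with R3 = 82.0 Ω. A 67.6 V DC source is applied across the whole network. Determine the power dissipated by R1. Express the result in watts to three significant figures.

Reduce the parallel combination to a single R_p; the circuit then becomes R_p in series with the remaining resistor.
R_p = (88.2×1.50)/(88.2+1.50) = 1.475 Ω
R_total = R_p + 82.0 = 1.475 + 82.0 = 83.47 Ω
I = V / R_total = 67.6 / 83.47 = 0.8098 A
Voltage across the parallel pair: V_p = I × R_p = 0.8098 × 1.475 = 1.194 V
R1 has V_p across it, so P = V_p²/R1.
P_R1 = (1.194)² / 88.2 = 0.01618 W

0.0162 W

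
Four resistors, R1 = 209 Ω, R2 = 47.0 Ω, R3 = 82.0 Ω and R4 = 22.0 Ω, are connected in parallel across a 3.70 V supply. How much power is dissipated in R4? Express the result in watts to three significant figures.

Each parallel branch sees the full supply voltage, so P = V²/R applies directly to the target branch.
P_R4 = V² / R4 = (3.70)² / 22.0 Ω = 0.6223 W

0.622 W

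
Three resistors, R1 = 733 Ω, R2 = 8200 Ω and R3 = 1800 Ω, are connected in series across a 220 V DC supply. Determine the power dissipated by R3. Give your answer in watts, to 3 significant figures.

0.756 W

Since the resistors are in series they all carry the loop current I = V/R_total; the power in any one is I²R.
R_total = 733 + 8200 + 1800 = 10730 Ω
I = V / R_total = 220 / 10730 = 0.02050 A
P_R3 = I² × R3 = (0.02050)² × 1800 = 0.7563 W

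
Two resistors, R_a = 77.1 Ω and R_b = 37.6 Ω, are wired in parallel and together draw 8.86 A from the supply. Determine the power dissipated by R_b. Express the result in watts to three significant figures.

1330 W

We need the common branch voltage; get it from I_total × R_eq, then P = V²/R for the branch.
1/R_eq = 1/77.1 + 1/37.6 ⇒ R_eq = 25.27 Ω
V = I_total × R_eq = 8.860 × 25.27 = 223.9 V
P_R_b = V² / R_b = (223.9)² / 37.6 = 1334 W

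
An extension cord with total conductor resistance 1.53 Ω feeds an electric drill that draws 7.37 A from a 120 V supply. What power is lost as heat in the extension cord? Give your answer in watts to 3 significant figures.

The extension cord is a series resistance carrying the load current; its dissipation is I²R_line.
The extension cord carries the full 7.37 A.
P_line = I² R_line = (7.370)² × 1.53 = 83.10 W

83.1 W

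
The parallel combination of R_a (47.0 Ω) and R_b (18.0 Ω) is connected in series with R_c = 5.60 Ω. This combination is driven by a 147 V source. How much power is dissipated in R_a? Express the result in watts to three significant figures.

Collapse the R_a‖R_b pair into one equivalent R_p; then R_p and R_c form a series string.
R_p = (47.0×18.0)/(47.0+18.0) = 13.02 Ω
R_total = R_p + 5.60 = 13.02 + 5.60 = 18.62 Ω
I = V / R_total = 147 / 18.62 = 7.897 A
Voltage across the parallel pair: V_p = I × R_p = 7.897 × 13.02 = 102.8 V
Use P = V²/R for R_a with V = V_p.
P_R_a = (102.8)² / 47.0 = 224.8 W

225 W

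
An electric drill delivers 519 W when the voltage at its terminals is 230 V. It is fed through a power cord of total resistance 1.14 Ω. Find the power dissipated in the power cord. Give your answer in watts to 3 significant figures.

5.80 W

The power cord and load are in series, so the same current flows in both; the loss is I²R_line.
I = P / V = 519 / 230 = 2.257 A through the power cord.
P_line = I² R_line = (2.257)² × 1.14 = 5.805 W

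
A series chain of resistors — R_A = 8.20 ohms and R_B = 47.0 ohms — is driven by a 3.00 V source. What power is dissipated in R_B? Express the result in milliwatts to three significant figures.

139 mW

Series elements share the same current, so find I first, then use P = I²R.
R_total = 8.20 + 47.0 = 55.20 Ω
I = V / R_total = 3.00 / 55.20 = 0.05435 A
P_R_B = I² × R_B = (0.05435)² × 47.0 = 0.1388 W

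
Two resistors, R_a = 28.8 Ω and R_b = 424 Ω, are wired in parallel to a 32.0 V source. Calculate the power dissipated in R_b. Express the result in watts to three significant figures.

2.42 W

R_b sits directly across the source, so P = V²/R with V = 32.0 V.
P_R_b = V² / R_b = (32.0)² / 424 Ω = 2.415 W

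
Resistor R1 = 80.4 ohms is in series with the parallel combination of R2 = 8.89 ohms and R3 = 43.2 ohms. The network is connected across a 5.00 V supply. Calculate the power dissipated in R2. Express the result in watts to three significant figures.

Replace R2 and R3 with their parallel equivalent so the circuit becomes R1 in series with R_p.
R_p = (8.89×43.2)/(8.89+43.2) = 7.373 Ω
R_total = 80.4 + 7.373 = 87.77 Ω
I = V / R_total = 5.00 / 87.77 = 0.05697 A
Voltage across the parallel pair: V_p = I × R_p = 0.05697 × 7.373 = 0.4200 V
R2 sees V_p directly, so P = V_p² / R2.
P_R2 = (0.4200)² / 8.89 = 0.01984 W

0.0198 W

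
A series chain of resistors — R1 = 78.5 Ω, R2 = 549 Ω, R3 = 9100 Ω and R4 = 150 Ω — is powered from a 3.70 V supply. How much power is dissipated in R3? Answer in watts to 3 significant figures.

In a series string the same current flows through every resistor — find that current, then P = I²R for the one we want.
R_total = 78.5 + 549 + 9100 + 150 = 9878 Ω
I = V / R_total = 3.70 / 9878 = 0.0003746 A
P_R3 = I² × R3 = (0.0003746)² × 9100 = 0.001277 W

0.00128 W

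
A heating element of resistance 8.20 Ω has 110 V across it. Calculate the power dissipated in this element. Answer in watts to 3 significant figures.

We know the drop across the element and its resistance — P = V²/R, one step.
P = (110 V)² / 8.20 Ω = 1476 W

1480 W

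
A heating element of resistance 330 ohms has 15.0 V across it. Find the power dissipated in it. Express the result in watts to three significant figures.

0.682 W

Voltage and resistance are given, so P = V²/R is the one-step route.
P = (15.0 V)² / 330 Ω = 0.6818 W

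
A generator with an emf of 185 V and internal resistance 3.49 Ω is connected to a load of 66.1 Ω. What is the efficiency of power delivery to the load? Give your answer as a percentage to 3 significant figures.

95.0 %

The source delivers εI, of which I²R reaches the load and I²r is lost; since I is common, η = R/(R+r).
η = R / (R + r) = 66.1 / (66.1 + 3.49) = 0.9498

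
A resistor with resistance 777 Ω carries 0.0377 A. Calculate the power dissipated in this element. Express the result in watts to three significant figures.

The current through and the resistance of the element are both given; use P = I²R.
P = (0.03770 A)² × 777 Ω = 1.104 W

1.10 W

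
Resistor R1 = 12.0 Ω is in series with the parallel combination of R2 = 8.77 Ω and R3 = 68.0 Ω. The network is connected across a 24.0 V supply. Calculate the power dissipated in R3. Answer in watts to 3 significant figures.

1.31 W

Replace R2 and R3 with their parallel equivalent so the circuit becomes R1 in series with R_p.
R_p = (8.77×68.0)/(8.77+68.0) = 7.768 Ω
R_total = 12.0 + 7.768 = 19.77 Ω
I = V / R_total = 24.0 / 19.77 = 1.214 A
Voltage across the parallel pair: V_p = I × R_p = 1.214 × 7.768 = 9.431 V
R3 is across V_p, so use P = V²/R for that branch.
P_R3 = (9.431)² / 68.0 = 1.308 W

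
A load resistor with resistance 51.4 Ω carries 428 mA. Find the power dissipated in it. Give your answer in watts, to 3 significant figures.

9.42 W

Current and resistance are given, so P = I²R is the direct form.
P = (0.4280 A)² × 51.4 Ω = 9.416 W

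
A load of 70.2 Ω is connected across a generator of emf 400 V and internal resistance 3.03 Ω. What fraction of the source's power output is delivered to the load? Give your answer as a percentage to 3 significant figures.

95.9 %

η = P_load/(P_load+P_int) = I²R/(I²R+I²r) = R/(R+r) — the I² cancels for series elements.
η = R / (R + r) = 70.2 / (70.2 + 3.03) = 0.9586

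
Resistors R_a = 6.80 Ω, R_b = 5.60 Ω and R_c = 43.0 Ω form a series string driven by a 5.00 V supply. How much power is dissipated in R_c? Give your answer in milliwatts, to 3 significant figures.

Since the resistors are in series they all carry the loop current I = V/R_total; the power in any one is I²R.
R_total = 6.80 + 5.60 + 43.0 = 55.40 Ω
I = V / R_total = 5.00 / 55.40 = 0.09025 A
P_R_c = I² × R_c = (0.09025)² × 43.0 = 0.3503 W

350 mW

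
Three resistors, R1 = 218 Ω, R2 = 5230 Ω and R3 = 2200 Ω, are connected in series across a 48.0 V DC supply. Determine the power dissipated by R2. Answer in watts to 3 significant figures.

The current is common to all series resistors; compute it, then apply P = I²R for the target.
R_total = 218 + 5230 + 2200 = 7648 Ω
I = V / R_total = 48.0 / 7648 = 0.006276 A
P_R2 = I² × R2 = (0.006276)² × 5230 = 0.2060 W

0.206 W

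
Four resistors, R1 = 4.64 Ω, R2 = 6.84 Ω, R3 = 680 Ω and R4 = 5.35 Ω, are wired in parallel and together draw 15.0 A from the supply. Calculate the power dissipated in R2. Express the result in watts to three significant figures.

Only the total current is stated, so first find the parallel equivalent to get the voltage across the combination.
1/R_eq = 1/4.64 + 1/6.84 + 1/680 + 1/5.35 ⇒ R_eq = 1.818 Ω
V = I_total × R_eq = 15.00 × 1.818 = 27.27 V
P_R2 = V² / R2 = (27.27)² / 6.84 = 108.7 W

109 W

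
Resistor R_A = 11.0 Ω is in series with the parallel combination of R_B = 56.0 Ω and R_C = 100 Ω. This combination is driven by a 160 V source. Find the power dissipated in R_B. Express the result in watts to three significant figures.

First combine the parallel branches into one equivalent R_p, then R_A + R_p is a series pair.
R_p = (56.0×100)/(56.0+100) = 35.90 Ω
R_total = 11.0 + 35.90 = 46.90 Ω
I = V / R_total = 160 / 46.90 = 3.412 A
Voltage across the parallel pair: V_p = I × R_p = 3.412 × 35.90 = 122.5 V
R_B is across V_p, so use P = V²/R for that branch.
P_R_B = (122.5)² / 56.0 = 267.8 W

268 W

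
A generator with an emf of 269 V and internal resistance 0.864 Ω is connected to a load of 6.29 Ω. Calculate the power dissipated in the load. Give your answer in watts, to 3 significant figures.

The internal resistance and the load are in series, so the same I flows through both; get I from ε/(r+R), then I²R for the load.
I = ε / (r + R) = 269 / (0.864 + 6.29) = 37.60 A
P_load = I² R = (37.60)² × 6.29 = 8893 W

8890 W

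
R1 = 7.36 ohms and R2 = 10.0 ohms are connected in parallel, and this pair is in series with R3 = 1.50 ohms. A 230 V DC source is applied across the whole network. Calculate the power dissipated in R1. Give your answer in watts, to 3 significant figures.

First find R_p for the parallel pair, then treat R_p + R3 as a series loop.
R_p = (7.36×10.0)/(7.36+10.0) = 4.240 Ω
R_total = R_p + 1.50 = 4.240 + 1.50 = 5.740 Ω
I = V / R_total = 230 / 5.740 = 40.07 A
Voltage across the parallel pair: V_p = I × R_p = 40.07 × 4.240 = 169.9 V
R1 has V_p across it, so P = V_p²/R1.
P_R1 = (169.9)² / 7.36 = 3922 W

3920 W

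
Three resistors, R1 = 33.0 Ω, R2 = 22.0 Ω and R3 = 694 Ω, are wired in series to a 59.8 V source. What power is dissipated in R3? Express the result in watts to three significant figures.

Series elements share the same current, so find I first, then use P = I²R.
R_total = 33.0 + 22.0 + 694 = 749.0 Ω
I = V / R_total = 59.8 / 749.0 = 0.07984 A
P_R3 = I² × R3 = (0.07984)² × 694 = 4.424 W

4.42 W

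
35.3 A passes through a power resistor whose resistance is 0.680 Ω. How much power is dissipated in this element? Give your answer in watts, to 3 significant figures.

Knowing I and R, the power is just I²R — no need to find V first.
P = (35.30 A)² × 0.680 Ω = 847.3 W

847 W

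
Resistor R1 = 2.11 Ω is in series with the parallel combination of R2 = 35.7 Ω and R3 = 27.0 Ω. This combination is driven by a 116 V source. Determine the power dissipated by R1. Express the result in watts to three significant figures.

First combine the parallel branches into one equivalent R_p, then R1 + R_p is a series pair.
R_p = (35.7×27.0)/(35.7+27.0) = 15.37 Ω
R_total = 2.11 + 15.37 = 17.48 Ω
I = V / R_total = 116 / 17.48 = 6.635 A
The full supply current passes through R1: P = I²R.
P_R1 = (6.635)² × 2.11 = 92.89 W

92.9 W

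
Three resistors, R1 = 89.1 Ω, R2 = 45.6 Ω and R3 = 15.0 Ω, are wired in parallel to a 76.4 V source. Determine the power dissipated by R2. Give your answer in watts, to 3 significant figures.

128 W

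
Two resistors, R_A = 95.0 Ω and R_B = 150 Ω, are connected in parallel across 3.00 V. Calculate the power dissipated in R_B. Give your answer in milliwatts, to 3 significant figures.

60.0 mW

R_B sits directly across the source, so P = V²/R with V = 3.00 V.
P_R_B = V² / R_B = (3.00)² / 150 Ω = 0.06000 W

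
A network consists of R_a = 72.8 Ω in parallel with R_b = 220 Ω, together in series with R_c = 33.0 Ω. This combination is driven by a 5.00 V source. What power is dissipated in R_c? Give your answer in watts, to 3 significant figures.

0.107 W

Collapse the R_a‖R_b pair into one equivalent R_p; then R_p and R_c form a series string.
R_p = (72.8×220)/(72.8+220) = 54.70 Ω
R_total = R_p + 33.0 = 54.70 + 33.0 = 87.70 Ω
I = V / R_total = 5.00 / 87.70 = 0.05701 A
All the supply current flows through R_c; use P = I²R_c.
P_R_c = (0.05701)² × 33.0 = 0.1073 W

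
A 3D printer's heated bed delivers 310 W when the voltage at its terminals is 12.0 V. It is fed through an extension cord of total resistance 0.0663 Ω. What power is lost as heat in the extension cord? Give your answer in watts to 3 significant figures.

Only the current and the line resistance are needed for the I²R loss.
I = P / V = 310 / 12.0 = 25.83 A through the extension cord.
P_line = I² R_line = (25.83)² × 0.0663 = 44.25 W

44.2 W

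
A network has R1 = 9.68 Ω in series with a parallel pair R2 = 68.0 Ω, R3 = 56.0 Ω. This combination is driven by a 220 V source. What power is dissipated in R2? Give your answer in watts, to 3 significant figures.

Collapse R2‖R3 to a single equivalent, reducing the network to two series elements.
R_p = (68.0×56.0)/(68.0+56.0) = 30.71 Ω
R_total = 9.68 + 30.71 = 40.39 Ω
I = V / R_total = 220 / 40.39 = 5.447 A
Voltage across the parallel pair: V_p = I × R_p = 5.447 × 30.71 = 167.3 V
R2 is across V_p, so use P = V²/R for that branch.
P_R2 = (167.3)² / 68.0 = 411.5 W

411 W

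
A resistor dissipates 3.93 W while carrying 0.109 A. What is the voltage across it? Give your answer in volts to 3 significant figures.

The two known quantities fix the third via V = P / I.
V = 3.93 / 0.1090 = 36.06 V

36.1 V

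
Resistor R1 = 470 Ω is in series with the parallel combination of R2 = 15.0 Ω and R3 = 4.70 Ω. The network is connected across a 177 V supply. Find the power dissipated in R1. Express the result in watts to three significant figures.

65.7 W

First combine the parallel branches into one equivalent R_p, then R1 + R_p is a series pair.
R_p = (15.0×4.70)/(15.0+4.70) = 3.579 Ω
R_total = 470 + 3.579 = 473.6 Ω
I = V / R_total = 177 / 473.6 = 0.3737 A
R1 carries the full series current, so P = I²R.
P_R1 = (0.3737)² × 470 = 65.65 W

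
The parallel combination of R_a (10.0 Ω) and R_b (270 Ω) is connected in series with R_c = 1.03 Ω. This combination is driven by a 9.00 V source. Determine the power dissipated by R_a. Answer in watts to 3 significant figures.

First find R_p for the parallel pair, then treat R_p + R_c as a series loop.
R_p = (10.0×270)/(10.0+270) = 9.643 Ω
R_total = R_p + 1.03 = 9.643 + 1.03 = 10.67 Ω
I = V / R_total = 9.00 / 10.67 = 0.8433 A
Voltage across the parallel pair: V_p = I × R_p = 0.8433 × 9.643 = 8.131 V
R_a has V_p across it, so P = V_p²/R_a.
P_R_a = (8.131)² / 10.0 = 6.612 W

6.61 W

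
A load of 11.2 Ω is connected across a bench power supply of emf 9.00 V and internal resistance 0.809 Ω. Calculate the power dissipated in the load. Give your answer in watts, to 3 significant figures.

Find the circuit current first, then P = I²R for the load (series elements share I).
I = ε / (r + R) = 9.00 / (0.809 + 11.2) = 0.7494 A
P_load = I² R = (0.7494)² × 11.2 = 6.291 W

6.29 W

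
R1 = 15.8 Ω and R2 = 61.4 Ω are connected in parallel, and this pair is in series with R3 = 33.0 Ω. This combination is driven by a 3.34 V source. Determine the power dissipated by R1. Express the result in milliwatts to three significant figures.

Combine R1 and R2 into their parallel equivalent first, reducing the network to two series resistors.
R_p = (15.8×61.4)/(15.8+61.4) = 12.57 Ω
R_total = R_p + 33.0 = 12.57 + 33.0 = 45.57 Ω
I = V / R_total = 3.34 / 45.57 = 0.07330 A
Voltage across the parallel pair: V_p = I × R_p = 0.07330 × 12.57 = 0.9211 V
Use P = V²/R for R1 with V = V_p.
P_R1 = (0.9211)² / 15.8 = 0.05370 W

53.7 mW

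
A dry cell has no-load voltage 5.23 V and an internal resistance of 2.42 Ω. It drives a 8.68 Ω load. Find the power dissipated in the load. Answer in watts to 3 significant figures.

1.93 W

Load and internal resistance form a series loop — compute the loop current, then the load power via I²R.
I = ε / (r + R) = 5.23 / (2.42 + 8.68) = 0.4712 A
P_load = I² R = (0.4712)² × 8.68 = 1.927 W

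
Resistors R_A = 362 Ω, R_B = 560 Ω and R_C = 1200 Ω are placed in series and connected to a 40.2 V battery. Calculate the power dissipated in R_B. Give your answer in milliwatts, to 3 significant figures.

Since the resistors are in series they all carry the loop current I = V/R_total; the power in any one is I²R.
R_total = 362 + 560 + 1200 = 2122 Ω
I = V / R_total = 40.2 / 2122 = 0.01894 A
P_R_B = I² × R_B = (0.01894)² × 560 = 0.2010 W

201 mW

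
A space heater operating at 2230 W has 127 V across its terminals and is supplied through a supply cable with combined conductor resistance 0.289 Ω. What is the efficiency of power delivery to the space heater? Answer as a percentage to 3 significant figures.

96.2 %

I = P / V = 2230 / 127 = 17.56 A through the supply cable.
P_line = I² R_line = (17.56)² × 0.289 = 89.10 W
P_source = P_load + P_line = 2230 + 89.10 = 2319 W
η = P_load / P_source = 2230 / 2319 = 0.9616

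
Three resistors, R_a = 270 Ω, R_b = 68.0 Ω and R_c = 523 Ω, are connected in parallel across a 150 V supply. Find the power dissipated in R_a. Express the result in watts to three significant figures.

83.3 W

The supply voltage appears across each parallel branch — just use P = V²/R_a.
P_R_a = V² / R_a = (150)² / 270 Ω = 83.33 W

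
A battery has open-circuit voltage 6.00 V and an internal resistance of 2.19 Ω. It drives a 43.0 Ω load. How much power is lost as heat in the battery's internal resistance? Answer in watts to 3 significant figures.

0.0386 W

Internal loss is I²r, with I set by the total series resistance r+R.
I = ε / (r + R) = 6.00 / (2.19 + 43.0) = 0.1328 A
P_int = I² r = (0.1328)² × 2.19 = 0.03861 W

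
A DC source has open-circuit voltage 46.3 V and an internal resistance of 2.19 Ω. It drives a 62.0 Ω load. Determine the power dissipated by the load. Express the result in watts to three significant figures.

Load and internal resistance form a series loop — compute the loop current, then the load power via I²R.
I = ε / (r + R) = 46.3 / (2.19 + 62.0) = 0.7213 A
P_load = I² R = (0.7213)² × 62.0 = 32.26 W

32.3 W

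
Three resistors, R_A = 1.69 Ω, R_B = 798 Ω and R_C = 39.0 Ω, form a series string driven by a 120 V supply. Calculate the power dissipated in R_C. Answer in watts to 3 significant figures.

The current is common to all series resistors; compute it, then apply P = I²R for the target.
R_total = 1.69 + 798 + 39.0 = 838.7 Ω
I = V / R_total = 120 / 838.7 = 0.1431 A
P_R_C = I² × R_C = (0.1431)² × 39.0 = 0.7984 W

0.798 W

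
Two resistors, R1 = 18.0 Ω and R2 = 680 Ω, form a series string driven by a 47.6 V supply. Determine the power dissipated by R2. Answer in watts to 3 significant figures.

3.16 W

Since the resistors are in series they all carry the loop current I = V/R_total; the power in any one is I²R.
R_total = 18.0 + 680 = 698.0 Ω
I = V / R_total = 47.6 / 698.0 = 0.06819 A
P_R2 = I² × R2 = (0.06819)² × 680 = 3.162 W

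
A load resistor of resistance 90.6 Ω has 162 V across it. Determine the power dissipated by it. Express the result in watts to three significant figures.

Voltage and resistance are given, so P = V²/R is the one-step route.
P = (162 V)² / 90.6 Ω = 289.7 W

290 W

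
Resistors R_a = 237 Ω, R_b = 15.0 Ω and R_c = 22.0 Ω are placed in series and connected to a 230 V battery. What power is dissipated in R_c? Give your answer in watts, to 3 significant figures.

The current is common to all series resistors; compute it, then apply P = I²R for the target.
R_total = 237 + 15.0 + 22.0 = 274.0 Ω
I = V / R_total = 230 / 274.0 = 0.8394 A
P_R_c = I² × R_c = (0.8394)² × 22.0 = 15.50 W

15.5 W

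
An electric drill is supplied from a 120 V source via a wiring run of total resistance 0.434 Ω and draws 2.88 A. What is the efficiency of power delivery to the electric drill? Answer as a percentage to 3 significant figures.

99.0 %

The wiring run carries the full 2.88 A.
P_line = I² R_line = (2.880)² × 0.434 = 3.600 W
P_source = V I = 120 × 2.880 = 345.6 W; P_load = 342.0 W
η = P_load / P_source = 342.0 / 345.6 = 0.9896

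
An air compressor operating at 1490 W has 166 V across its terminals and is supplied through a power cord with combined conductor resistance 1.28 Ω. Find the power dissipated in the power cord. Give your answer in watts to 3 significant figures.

Only the current and the line resistance are needed for the I²R loss.
I = P / V = 1490 / 166 = 8.976 A through the power cord.
P_line = I² R_line = (8.976)² × 1.28 = 103.1 W

103 W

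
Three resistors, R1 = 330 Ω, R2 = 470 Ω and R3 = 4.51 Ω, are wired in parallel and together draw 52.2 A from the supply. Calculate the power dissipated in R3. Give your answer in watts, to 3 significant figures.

11700 W

We need the common branch voltage; get it from I_total × R_eq, then P = V²/R for the branch.
1/R_eq = 1/330 + 1/470 + 1/4.51 ⇒ R_eq = 4.407 Ω
V = I_total × R_eq = 52.20 × 4.407 = 230.1 V
P_R3 = V² / R3 = (230.1)² / 4.51 = 11740 W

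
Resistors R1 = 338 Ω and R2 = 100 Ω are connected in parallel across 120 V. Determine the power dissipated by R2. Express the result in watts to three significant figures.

Parallel branches share the same voltage; P = V²/R gives the branch power in one step.
P_R2 = V² / R2 = (120)² / 100 Ω = 144.0 W

144 W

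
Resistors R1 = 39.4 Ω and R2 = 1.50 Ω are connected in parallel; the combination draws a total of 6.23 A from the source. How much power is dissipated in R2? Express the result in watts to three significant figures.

54.0 W

Parallel branches share V, not I — compute V via R_eq, then use V²/R for the target branch.
1/R_eq = 1/39.4 + 1/1.50 ⇒ R_eq = 1.445 Ω
V = I_total × R_eq = 6.230 × 1.445 = 9.002 V
P_R2 = V² / R2 = (9.002)² / 1.50 = 54.03 W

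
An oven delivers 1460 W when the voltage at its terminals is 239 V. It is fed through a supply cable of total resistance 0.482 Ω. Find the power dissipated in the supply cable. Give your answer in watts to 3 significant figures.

18.0 W

The supply cable and load are in series, so the same current flows in both; the loss is I²R_line.
I = P / V = 1460 / 239 = 6.109 A through the supply cable.
P_line = I² R_line = (6.109)² × 0.482 = 17.99 W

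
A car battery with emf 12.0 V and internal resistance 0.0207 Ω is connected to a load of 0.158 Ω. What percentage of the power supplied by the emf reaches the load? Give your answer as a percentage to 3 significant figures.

88.4 %

Both r and R carry the same current, so the power split is just the resistance split: η = R/(R+r).
η = R / (R + r) = 0.158 / (0.158 + 0.0207) = 0.8842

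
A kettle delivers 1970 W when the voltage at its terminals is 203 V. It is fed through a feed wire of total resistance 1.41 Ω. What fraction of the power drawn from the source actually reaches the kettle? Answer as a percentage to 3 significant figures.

93.7 %

I = P / V = 1970 / 203 = 9.704 A through the feed wire.
P_line = I² R_line = (9.704)² × 1.41 = 132.8 W
P_source = P_load + P_line = 1970 + 132.8 = 2103 W
η = P_load / P_source = 1970 / 2103 = 0.9369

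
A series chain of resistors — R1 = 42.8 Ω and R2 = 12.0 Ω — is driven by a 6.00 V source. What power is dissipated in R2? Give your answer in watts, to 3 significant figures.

The current is common to all series resistors; compute it, then apply P = I²R for the target.
R_total = 42.8 + 12.0 = 54.80 Ω
I = V / R_total = 6.00 / 54.80 = 0.1095 A
P_R2 = I² × R2 = (0.1095)² × 12.0 = 0.1439 W

0.144 W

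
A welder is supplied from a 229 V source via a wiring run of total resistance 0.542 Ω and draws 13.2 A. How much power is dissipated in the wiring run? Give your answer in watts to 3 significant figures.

94.4 W

Line loss is just I²R for the cable — we know both I and R_line directly.
The wiring run carries the full 13.2 A.
P_line = I² R_line = (13.20)² × 0.542 = 94.44 W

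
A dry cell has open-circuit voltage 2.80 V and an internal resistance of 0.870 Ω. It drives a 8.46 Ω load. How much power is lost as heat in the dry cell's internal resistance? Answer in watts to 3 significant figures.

0.0784 W

Internal loss is I²r, with I set by the total series resistance r+R.
I = ε / (r + R) = 2.80 / (0.870 + 8.46) = 0.3001 A
P_int = I² r = (0.3001)² × 0.870 = 0.07836 W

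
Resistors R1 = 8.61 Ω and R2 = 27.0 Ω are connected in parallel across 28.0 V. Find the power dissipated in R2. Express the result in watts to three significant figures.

Parallel branches share the same voltage; P = V²/R gives the branch power in one step.
P_R2 = V² / R2 = (28.0)² / 27.0 Ω = 29.04 W

29.0 W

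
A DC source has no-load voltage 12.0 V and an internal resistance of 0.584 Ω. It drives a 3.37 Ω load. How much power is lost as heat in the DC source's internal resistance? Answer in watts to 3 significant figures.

5.38 W

r is in series with the load, so it carries the full circuit current — the loss in it is I²r.
I = ε / (r + R) = 12.0 / (0.584 + 3.37) = 3.035 A
P_int = I² r = (3.035)² × 0.584 = 5.379 W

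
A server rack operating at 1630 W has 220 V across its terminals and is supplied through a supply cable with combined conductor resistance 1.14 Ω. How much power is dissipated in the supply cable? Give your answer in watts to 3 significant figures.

Only the current and the line resistance are needed for the I²R loss.
I = P / V = 1630 / 220 = 7.409 A through the supply cable.
P_line = I² R_line = (7.409)² × 1.14 = 62.58 W

62.6 W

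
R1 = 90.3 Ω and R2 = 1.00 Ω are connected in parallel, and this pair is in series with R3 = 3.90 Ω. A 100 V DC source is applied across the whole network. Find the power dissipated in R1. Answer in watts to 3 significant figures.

Collapse the R1‖R2 pair into one equivalent R_p; then R_p and R3 form a series string.
R_p = (90.3×1.00)/(90.3+1.00) = 0.9890 Ω
R_total = R_p + 3.90 = 0.9890 + 3.90 = 4.889 Ω
I = V / R_total = 100 / 4.889 = 20.45 A
Voltage across the parallel pair: V_p = I × R_p = 20.45 × 0.9890 = 20.23 V
R1 sits across V_p; its power is V_p²/R.
P_R1 = (20.23)² / 90.3 = 4.532 W

4.53 W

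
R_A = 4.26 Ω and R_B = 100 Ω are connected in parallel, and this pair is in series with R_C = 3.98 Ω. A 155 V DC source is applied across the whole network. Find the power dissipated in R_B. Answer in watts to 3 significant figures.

61.7 W

Reduce the parallel combination to a single R_p; the circuit then becomes R_p in series with the remaining resistor.
R_p = (4.26×100)/(4.26+100) = 4.086 Ω
R_total = R_p + 3.98 = 4.086 + 3.98 = 8.066 Ω
I = V / R_total = 155 / 8.066 = 19.22 A
Voltage across the parallel pair: V_p = I × R_p = 19.22 × 4.086 = 78.52 V
R_B sits across V_p; its power is V_p²/R.
P_R_B = (78.52)² / 100 = 61.65 W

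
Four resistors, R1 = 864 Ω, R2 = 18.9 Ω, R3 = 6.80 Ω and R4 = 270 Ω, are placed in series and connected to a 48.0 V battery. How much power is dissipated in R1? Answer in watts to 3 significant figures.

1.48 W

In a series string the same current flows through every resistor — find that current, then P = I²R for the one we want.
R_total = 864 + 18.9 + 6.80 + 270 = 1160 Ω
I = V / R_total = 48.0 / 1160 = 0.04139 A
P_R1 = I² × R1 = (0.04139)² × 864 = 1.480 W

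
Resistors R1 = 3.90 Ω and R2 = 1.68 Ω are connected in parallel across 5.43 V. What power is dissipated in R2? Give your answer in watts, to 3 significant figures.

17.6 W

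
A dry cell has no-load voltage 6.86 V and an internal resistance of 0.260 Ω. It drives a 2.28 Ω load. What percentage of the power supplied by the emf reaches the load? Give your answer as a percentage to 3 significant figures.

89.8 %

Efficiency is P_load / P_total. With a series r and R sharing the same I, P = I²R for each, so η = R/(R+r).
η = R / (R + r) = 2.28 / (2.28 + 0.260) = 0.8976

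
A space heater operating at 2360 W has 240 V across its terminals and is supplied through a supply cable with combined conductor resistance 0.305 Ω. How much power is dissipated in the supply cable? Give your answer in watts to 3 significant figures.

29.5 W

The supply cable is a series resistance carrying the load current; its dissipation is I²R_line.
I = P / V = 2360 / 240 = 9.833 A through the supply cable.
P_line = I² R_line = (9.833)² × 0.305 = 29.49 W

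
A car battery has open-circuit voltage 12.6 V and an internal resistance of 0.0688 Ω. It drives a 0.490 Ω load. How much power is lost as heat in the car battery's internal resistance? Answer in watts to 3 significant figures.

The source's internal resistance is just another series element carrying I; its dissipation is I²r.
I = ε / (r + R) = 12.6 / (0.0688 + 0.490) = 22.55 A
P_int = I² r = (22.55)² × 0.0688 = 34.98 W

35.0 W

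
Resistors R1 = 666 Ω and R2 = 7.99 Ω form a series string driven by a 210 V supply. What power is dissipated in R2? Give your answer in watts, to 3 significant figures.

Since the resistors are in series they all carry the loop current I = V/R_total; the power in any one is I²R.
R_total = 666 + 7.99 = 674.0 Ω
I = V / R_total = 210 / 674.0 = 0.3116 A
P_R2 = I² × R2 = (0.3116)² × 7.99 = 0.7757 W

0.776 W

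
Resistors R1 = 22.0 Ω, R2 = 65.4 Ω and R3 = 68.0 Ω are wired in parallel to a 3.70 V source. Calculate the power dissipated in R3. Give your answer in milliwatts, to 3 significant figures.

Each parallel branch sees the full supply voltage, so P = V²/R applies directly to the target branch.
P_R3 = V² / R3 = (3.70)² / 68.0 Ω = 0.2013 W

201 mW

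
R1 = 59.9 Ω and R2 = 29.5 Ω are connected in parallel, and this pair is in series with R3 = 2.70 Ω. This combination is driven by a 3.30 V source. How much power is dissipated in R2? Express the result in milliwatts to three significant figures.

Reduce the parallel combination to a single R_p; the circuit then becomes R_p in series with the remaining resistor.
R_p = (59.9×29.5)/(59.9+29.5) = 19.77 Ω
R_total = R_p + 2.70 = 19.77 + 2.70 = 22.47 Ω
I = V / R_total = 3.30 / 22.47 = 0.1469 A
Voltage across the parallel pair: V_p = I × R_p = 0.1469 × 19.77 = 2.903 V
R2 has V_p across it, so P = V_p²/R2.
P_R2 = (2.903)² / 29.5 = 0.2858 W

286 mW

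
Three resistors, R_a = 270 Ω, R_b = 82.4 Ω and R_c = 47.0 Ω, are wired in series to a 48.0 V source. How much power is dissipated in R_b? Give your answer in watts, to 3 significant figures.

Since the resistors are in series they all carry the loop current I = V/R_total; the power in any one is I²R.
R_total = 270 + 82.4 + 47.0 = 399.4 Ω
I = V / R_total = 48.0 / 399.4 = 0.1202 A
P_R_b = I² × R_b = (0.1202)² × 82.4 = 1.190 W

1.19 W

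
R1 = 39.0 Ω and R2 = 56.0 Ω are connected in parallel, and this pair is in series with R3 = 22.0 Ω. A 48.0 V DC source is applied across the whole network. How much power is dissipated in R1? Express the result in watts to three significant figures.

First find R_p for the parallel pair, then treat R_p + R3 as a series loop.
R_p = (39.0×56.0)/(39.0+56.0) = 22.99 Ω
R_total = R_p + 22.0 = 22.99 + 22.0 = 44.99 Ω
I = V / R_total = 48.0 / 44.99 = 1.067 A
Voltage across the parallel pair: V_p = I × R_p = 1.067 × 22.99 = 24.53 V
Use P = V²/R for R1 with V = V_p.
P_R1 = (24.53)² / 39.0 = 15.43 W

15.4 W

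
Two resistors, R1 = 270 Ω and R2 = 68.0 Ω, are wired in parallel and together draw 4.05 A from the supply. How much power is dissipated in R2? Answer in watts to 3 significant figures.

712 W

We need the common branch voltage; get it from I_total × R_eq, then P = V²/R for the branch.
1/R_eq = 1/270 + 1/68.0 ⇒ R_eq = 54.32 Ω
V = I_total × R_eq = 4.050 × 54.32 = 220.0 V
P_R2 = V² / R2 = (220.0)² / 68.0 = 711.7 W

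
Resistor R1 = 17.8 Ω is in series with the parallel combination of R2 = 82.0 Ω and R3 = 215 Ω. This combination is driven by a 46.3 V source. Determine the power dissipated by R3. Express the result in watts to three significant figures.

First combine the parallel branches into one equivalent R_p, then R1 + R_p is a series pair.
R_p = (82.0×215)/(82.0+215) = 59.36 Ω
R_total = 17.8 + 59.36 = 77.16 Ω
I = V / R_total = 46.3 / 77.16 = 0.6000 A
Voltage across the parallel pair: V_p = I × R_p = 0.6000 × 59.36 = 35.62 V
With V_p across R3, its power is V_p²/R3.
P_R3 = (35.62)² / 215 = 5.901 W

5.90 W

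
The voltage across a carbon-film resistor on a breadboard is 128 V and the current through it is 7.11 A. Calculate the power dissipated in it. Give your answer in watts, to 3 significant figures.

910 W

Since both terminal voltage and current are stated, P = V I gives the power in one step.
P = 128 V × 7.110 A = 910.1 W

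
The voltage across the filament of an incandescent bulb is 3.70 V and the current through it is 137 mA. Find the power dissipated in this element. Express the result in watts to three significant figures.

0.507 W

With V and I both given, power follows immediately from P = V I.
P = 3.70 V × 0.1370 A = 0.5069 W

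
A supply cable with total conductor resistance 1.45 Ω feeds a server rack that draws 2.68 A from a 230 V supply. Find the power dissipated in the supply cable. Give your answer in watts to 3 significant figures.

10.4 W

Only the current and the line resistance are needed for the I²R loss.
The supply cable carries the full 2.68 A.
P_line = I² R_line = (2.680)² × 1.45 = 10.41 W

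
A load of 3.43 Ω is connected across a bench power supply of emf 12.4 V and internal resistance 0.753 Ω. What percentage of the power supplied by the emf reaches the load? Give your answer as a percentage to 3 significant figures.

82.0 %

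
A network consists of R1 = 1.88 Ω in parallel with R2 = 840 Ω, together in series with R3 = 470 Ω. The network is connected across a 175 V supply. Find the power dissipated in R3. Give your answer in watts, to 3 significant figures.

First find R_p for the parallel pair, then treat R_p + R3 as a series loop.
R_p = (1.88×840)/(1.88+840) = 1.876 Ω
R_total = R_p + 470 = 1.876 + 470 = 471.9 Ω
I = V / R_total = 175 / 471.9 = 0.3709 A
R3 is the series element, so its power is I²R.
P_R3 = (0.3709)² × 470 = 64.64 W

64.6 W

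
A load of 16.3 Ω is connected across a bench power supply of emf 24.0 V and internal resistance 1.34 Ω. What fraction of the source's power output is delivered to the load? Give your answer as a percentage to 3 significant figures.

92.4 %

The source delivers εI, of which I²R reaches the load and I²r is lost; since I is common, η = R/(R+r).
η = R / (R + r) = 16.3 / (16.3 + 1.34) = 0.9240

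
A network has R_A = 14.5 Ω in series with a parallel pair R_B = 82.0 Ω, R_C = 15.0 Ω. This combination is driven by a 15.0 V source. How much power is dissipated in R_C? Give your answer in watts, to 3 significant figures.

3.26 W

First combine the parallel branches into one equivalent R_p, then R_A + R_p is a series pair.
R_p = (82.0×15.0)/(82.0+15.0) = 12.68 Ω
R_total = 14.5 + 12.68 = 27.18 Ω
I = V / R_total = 15.0 / 27.18 = 0.5519 A
Voltage across the parallel pair: V_p = I × R_p = 0.5519 × 12.68 = 6.998 V
R_C sees V_p directly, so P = V_p² / R_C.
P_R_C = (6.998)² / 15.0 = 3.265 W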